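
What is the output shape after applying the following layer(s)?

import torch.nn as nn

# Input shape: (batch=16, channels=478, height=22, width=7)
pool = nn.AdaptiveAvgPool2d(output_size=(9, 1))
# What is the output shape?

Input shape: (16, 478, 22, 7)
Output shape: (16, 478, 9, 1)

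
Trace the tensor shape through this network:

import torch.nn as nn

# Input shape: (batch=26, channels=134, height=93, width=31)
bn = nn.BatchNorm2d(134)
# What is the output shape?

Input shape: (26, 134, 93, 31)
Output shape: (26, 134, 93, 31)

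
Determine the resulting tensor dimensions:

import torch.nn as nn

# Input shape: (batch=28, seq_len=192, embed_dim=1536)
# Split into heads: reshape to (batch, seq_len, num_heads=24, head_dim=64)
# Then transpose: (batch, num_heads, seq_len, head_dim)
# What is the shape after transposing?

Input shape: (28, 192, 1536)
  -> after reshape: (28, 192, 24, 64)
Output shape: (28, 24, 192, 64)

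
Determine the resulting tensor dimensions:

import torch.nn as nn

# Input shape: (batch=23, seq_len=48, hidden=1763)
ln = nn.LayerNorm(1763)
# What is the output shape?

Input shape: (23, 48, 1763)
Output shape: (23, 48, 1763)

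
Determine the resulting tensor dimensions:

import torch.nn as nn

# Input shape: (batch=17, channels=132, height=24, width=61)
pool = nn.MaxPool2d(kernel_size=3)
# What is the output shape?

Input shape: (17, 132, 24, 61)
Output shape: (17, 132, 8, 20)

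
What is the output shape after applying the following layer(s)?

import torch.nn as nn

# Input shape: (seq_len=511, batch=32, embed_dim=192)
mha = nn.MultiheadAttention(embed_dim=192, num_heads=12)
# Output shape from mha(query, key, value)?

Input shape: (511, 32, 192)
Output shape: (511, 32, 192)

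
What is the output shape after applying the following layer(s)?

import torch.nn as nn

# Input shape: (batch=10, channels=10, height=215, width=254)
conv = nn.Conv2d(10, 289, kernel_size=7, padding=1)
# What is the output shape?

Input shape: (10, 10, 215, 254)
Output shape: (10, 289, 211, 250)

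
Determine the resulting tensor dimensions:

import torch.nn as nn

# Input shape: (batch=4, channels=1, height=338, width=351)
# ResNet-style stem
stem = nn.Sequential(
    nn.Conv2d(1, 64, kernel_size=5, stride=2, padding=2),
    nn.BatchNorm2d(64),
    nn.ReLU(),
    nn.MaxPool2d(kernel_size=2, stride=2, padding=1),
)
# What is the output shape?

Input shape: (4, 1, 338, 351)
  -> after Conv2d 5x5 stride=2: (4, 64, 169, 176)
Output shape: (4, 64, 85, 89)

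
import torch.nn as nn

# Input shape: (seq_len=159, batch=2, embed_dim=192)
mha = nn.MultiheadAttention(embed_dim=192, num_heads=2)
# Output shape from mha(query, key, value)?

Input shape: (159, 2, 192)
Output shape: (159, 2, 192)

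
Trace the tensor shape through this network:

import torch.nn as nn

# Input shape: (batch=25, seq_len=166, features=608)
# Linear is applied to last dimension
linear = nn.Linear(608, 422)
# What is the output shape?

Input shape: (25, 166, 608)
Output shape: (25, 166, 422)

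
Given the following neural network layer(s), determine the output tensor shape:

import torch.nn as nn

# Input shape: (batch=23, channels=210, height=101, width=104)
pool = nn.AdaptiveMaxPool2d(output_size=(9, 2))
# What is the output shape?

Input shape: (23, 210, 101, 104)
Output shape: (23, 210, 9, 2)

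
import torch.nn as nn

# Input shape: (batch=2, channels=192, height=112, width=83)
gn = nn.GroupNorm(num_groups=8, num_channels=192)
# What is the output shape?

Input shape: (2, 192, 112, 83)
Output shape: (2, 192, 112, 83)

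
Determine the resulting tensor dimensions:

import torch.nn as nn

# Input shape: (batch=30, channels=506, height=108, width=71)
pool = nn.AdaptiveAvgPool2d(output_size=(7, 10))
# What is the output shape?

Input shape: (30, 506, 108, 71)
Output shape: (30, 506, 7, 10)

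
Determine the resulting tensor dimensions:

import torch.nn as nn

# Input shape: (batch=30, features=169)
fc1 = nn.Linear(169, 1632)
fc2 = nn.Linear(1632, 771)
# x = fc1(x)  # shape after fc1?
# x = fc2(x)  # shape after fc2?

Input shape: (30, 169)
  -> after fc1: (30, 1632)
Output shape: (30, 771)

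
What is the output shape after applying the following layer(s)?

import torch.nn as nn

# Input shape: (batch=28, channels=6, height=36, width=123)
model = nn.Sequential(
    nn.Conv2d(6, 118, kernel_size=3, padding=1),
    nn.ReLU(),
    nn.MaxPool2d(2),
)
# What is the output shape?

Input shape: (28, 6, 36, 123)
  -> after Conv2d: (28, 118, 36, 123)
  -> after ReLU: (28, 118, 36, 123)
Output shape: (28, 118, 18, 61)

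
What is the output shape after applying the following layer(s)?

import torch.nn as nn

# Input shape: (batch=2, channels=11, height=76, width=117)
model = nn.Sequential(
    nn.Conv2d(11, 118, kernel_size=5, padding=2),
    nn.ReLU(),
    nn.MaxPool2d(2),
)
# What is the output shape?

Input shape: (2, 11, 76, 117)
  -> after Conv2d: (2, 118, 76, 117)
  -> after ReLU: (2, 118, 76, 117)
Output shape: (2, 118, 38, 58)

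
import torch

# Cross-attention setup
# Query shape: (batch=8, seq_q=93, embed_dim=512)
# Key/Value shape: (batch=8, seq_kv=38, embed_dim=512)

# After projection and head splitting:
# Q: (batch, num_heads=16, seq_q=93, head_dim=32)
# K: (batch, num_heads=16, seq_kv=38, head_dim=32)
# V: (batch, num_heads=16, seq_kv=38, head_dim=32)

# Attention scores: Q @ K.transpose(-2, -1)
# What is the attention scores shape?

Input shape: (8, 93, 512)
Output shape: (8, 16, 93, 38)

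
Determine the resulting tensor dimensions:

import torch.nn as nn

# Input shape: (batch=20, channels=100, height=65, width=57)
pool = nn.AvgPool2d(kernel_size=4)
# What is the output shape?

Input shape: (20, 100, 65, 57)
Output shape: (20, 100, 16, 14)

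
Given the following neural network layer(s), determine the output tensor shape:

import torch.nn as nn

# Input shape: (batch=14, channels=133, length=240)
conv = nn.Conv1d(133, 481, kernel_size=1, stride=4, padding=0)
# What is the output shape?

Input shape: (14, 133, 240)
Output shape: (14, 481, 60)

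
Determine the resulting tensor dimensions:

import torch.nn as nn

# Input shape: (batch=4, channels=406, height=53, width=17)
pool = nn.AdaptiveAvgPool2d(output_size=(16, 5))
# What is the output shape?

Input shape: (4, 406, 53, 17)
Output shape: (4, 406, 16, 5)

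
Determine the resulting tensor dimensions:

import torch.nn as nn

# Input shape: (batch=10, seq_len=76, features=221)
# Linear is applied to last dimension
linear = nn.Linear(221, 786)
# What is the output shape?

Input shape: (10, 76, 221)
Output shape: (10, 76, 786)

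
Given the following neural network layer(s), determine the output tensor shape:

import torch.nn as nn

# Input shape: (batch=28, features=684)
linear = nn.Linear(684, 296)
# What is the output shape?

Input shape: (28, 684)
Output shape: (28, 296)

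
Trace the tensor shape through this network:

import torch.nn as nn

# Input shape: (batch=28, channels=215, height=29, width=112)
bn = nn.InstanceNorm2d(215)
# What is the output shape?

Input shape: (28, 215, 29, 112)
Output shape: (28, 215, 29, 112)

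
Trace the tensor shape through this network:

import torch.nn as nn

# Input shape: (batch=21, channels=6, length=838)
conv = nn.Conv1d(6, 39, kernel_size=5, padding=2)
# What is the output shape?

Input shape: (21, 6, 838)
Output shape: (21, 39, 838)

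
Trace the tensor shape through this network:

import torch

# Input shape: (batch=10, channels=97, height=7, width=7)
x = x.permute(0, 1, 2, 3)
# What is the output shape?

Input shape: (10, 97, 7, 7)
Output shape: (10, 97, 7, 7)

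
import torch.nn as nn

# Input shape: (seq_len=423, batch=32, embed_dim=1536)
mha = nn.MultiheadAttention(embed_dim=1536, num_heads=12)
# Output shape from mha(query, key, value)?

Input shape: (423, 32, 1536)
Output shape: (423, 32, 1536)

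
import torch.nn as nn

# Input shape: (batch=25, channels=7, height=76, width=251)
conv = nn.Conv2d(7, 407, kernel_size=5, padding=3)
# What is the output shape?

Input shape: (25, 7, 76, 251)
Output shape: (25, 407, 78, 253)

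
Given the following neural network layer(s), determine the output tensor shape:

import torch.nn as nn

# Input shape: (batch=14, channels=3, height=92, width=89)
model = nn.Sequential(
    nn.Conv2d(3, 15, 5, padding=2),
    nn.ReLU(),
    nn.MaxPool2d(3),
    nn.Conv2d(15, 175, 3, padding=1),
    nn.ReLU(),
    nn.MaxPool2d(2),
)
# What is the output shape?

Input shape: (14, 3, 92, 89)
  -> after first Conv2d: (14, 15, 92, 89)
  -> after first MaxPool2d: (14, 15, 30, 29)
  -> after second Conv2d: (14, 175, 30, 29)
Output shape: (14, 175, 15, 14)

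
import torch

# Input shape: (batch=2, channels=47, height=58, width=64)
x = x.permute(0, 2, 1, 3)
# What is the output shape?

Input shape: (2, 47, 58, 64)
Output shape: (2, 58, 47, 64)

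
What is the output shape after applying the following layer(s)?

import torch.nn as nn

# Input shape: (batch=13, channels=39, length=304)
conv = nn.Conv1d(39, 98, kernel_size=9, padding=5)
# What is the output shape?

Input shape: (13, 39, 304)
Output shape: (13, 98, 306)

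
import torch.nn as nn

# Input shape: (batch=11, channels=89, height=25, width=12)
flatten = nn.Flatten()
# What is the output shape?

Input shape: (11, 89, 25, 12)
Output shape: (11, 26700)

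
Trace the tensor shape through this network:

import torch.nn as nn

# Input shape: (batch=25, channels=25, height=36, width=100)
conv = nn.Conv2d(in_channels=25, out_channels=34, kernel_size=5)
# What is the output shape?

Input shape: (25, 25, 36, 100)
Output shape: (25, 34, 32, 96)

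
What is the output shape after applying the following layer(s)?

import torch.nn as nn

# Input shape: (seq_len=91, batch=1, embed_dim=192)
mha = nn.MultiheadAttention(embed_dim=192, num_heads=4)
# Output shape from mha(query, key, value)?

Input shape: (91, 1, 192)
Output shape: (91, 1, 192)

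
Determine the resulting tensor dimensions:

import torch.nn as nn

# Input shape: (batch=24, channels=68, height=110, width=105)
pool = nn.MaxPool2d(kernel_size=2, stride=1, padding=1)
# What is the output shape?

Input shape: (24, 68, 110, 105)
Output shape: (24, 68, 111, 106)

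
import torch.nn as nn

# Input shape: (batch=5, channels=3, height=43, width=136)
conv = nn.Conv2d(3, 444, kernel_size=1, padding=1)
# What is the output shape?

Input shape: (5, 3, 43, 136)
Output shape: (5, 444, 45, 138)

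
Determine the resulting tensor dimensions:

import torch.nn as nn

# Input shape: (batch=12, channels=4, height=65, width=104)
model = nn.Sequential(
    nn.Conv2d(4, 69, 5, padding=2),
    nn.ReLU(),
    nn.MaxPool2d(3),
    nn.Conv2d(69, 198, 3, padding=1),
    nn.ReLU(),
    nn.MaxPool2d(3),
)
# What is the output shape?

Input shape: (12, 4, 65, 104)
  -> after first Conv2d: (12, 69, 65, 104)
  -> after first MaxPool2d: (12, 69, 21, 34)
  -> after second Conv2d: (12, 198, 21, 34)
Output shape: (12, 198, 7, 11)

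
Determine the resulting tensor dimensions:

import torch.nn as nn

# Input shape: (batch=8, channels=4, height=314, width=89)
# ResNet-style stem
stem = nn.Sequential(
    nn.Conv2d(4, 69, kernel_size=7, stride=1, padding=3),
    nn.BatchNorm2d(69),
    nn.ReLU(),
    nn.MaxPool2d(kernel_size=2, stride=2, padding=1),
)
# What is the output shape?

Input shape: (8, 4, 314, 89)
  -> after Conv2d 7x7 stride=1: (8, 69, 314, 89)
Output shape: (8, 69, 158, 45)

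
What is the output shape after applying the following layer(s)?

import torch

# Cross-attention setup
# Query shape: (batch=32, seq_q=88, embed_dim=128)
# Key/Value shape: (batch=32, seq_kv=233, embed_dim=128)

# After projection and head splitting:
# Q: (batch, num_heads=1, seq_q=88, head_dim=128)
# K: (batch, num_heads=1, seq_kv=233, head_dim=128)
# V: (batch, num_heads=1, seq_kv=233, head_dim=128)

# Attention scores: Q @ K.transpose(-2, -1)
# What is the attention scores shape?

Input shape: (32, 88, 128)
Output shape: (32, 1, 88, 233)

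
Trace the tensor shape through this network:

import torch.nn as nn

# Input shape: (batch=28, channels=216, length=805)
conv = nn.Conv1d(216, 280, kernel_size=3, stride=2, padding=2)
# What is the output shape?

Input shape: (28, 216, 805)
Output shape: (28, 280, 404)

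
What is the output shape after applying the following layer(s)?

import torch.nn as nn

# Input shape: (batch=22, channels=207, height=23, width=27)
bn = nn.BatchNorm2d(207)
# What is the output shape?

Input shape: (22, 207, 23, 27)
Output shape: (22, 207, 23, 27)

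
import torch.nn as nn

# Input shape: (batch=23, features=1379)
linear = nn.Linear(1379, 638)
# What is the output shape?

Input shape: (23, 1379)
Output shape: (23, 638)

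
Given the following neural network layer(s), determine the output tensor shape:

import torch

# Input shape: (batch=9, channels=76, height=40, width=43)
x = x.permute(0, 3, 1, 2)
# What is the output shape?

Input shape: (9, 76, 40, 43)
Output shape: (9, 43, 76, 40)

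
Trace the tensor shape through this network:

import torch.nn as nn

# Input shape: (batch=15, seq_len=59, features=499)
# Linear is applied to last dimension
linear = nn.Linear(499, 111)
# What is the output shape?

Input shape: (15, 59, 499)
Output shape: (15, 59, 111)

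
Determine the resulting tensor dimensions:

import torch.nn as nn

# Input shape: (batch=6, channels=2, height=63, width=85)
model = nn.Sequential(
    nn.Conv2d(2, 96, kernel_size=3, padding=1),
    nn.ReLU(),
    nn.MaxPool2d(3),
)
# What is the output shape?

Input shape: (6, 2, 63, 85)
  -> after Conv2d: (6, 96, 63, 85)
  -> after ReLU: (6, 96, 63, 85)
Output shape: (6, 96, 21, 28)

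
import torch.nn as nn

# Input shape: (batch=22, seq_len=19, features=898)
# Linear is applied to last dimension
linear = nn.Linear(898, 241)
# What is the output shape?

Input shape: (22, 19, 898)
Output shape: (22, 19, 241)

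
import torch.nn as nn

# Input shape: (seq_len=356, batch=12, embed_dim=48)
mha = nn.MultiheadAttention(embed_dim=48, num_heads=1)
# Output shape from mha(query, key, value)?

Input shape: (356, 12, 48)
Output shape: (356, 12, 48)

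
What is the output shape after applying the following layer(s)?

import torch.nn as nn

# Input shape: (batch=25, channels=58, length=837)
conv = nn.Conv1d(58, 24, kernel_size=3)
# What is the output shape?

Input shape: (25, 58, 837)
Output shape: (25, 24, 835)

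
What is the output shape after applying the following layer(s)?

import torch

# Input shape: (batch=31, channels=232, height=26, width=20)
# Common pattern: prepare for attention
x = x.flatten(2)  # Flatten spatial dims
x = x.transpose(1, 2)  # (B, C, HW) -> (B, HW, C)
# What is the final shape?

Input shape: (31, 232, 26, 20)
  -> after flatten(2): (31, 232, 520)
Output shape: (31, 520, 232)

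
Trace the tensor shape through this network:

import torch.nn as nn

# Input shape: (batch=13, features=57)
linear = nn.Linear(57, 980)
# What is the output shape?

Input shape: (13, 57)
Output shape: (13, 980)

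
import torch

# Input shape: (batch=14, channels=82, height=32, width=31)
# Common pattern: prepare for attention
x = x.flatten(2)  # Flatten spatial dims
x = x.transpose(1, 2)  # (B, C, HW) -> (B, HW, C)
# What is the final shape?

Input shape: (14, 82, 32, 31)
  -> after flatten(2): (14, 82, 992)
Output shape: (14, 992, 82)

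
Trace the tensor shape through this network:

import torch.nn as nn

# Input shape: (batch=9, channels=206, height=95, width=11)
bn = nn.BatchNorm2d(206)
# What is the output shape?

Input shape: (9, 206, 95, 11)
Output shape: (9, 206, 95, 11)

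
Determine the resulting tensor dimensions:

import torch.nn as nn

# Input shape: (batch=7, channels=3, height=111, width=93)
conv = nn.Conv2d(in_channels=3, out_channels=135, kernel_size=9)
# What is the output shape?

Input shape: (7, 3, 111, 93)
Output shape: (7, 135, 103, 85)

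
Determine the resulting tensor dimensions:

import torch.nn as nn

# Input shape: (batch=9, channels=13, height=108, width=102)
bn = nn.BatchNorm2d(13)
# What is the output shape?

Input shape: (9, 13, 108, 102)
Output shape: (9, 13, 108, 102)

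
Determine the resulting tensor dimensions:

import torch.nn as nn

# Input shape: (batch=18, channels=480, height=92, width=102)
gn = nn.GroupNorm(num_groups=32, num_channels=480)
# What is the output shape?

Input shape: (18, 480, 92, 102)
Output shape: (18, 480, 92, 102)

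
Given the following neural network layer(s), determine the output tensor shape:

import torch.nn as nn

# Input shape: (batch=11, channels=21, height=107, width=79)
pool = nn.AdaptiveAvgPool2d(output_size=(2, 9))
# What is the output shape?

Input shape: (11, 21, 107, 79)
Output shape: (11, 21, 2, 9)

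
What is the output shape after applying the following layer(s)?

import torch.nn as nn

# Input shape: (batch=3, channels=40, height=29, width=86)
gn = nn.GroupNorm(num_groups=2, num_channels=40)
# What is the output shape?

Input shape: (3, 40, 29, 86)
Output shape: (3, 40, 29, 86)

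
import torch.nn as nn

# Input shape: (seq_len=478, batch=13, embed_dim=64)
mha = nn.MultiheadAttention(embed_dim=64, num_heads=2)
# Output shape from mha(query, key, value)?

Input shape: (478, 13, 64)
Output shape: (478, 13, 64)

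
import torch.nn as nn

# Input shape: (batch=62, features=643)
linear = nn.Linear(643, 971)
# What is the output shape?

Input shape: (62, 643)
Output shape: (62, 971)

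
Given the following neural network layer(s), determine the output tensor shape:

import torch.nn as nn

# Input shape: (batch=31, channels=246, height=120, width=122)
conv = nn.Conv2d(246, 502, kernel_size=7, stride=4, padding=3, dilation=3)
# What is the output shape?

Input shape: (31, 246, 120, 122)
Output shape: (31, 502, 27, 28)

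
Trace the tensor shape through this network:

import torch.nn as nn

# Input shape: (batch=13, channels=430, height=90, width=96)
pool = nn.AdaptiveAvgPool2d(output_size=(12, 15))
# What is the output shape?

Input shape: (13, 430, 90, 96)
Output shape: (13, 430, 12, 15)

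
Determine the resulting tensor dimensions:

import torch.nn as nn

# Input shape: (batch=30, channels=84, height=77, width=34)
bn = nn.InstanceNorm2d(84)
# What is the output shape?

Input shape: (30, 84, 77, 34)
Output shape: (30, 84, 77, 34)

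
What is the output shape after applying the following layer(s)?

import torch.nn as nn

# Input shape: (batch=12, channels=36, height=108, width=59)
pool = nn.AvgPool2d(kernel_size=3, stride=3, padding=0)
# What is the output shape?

Input shape: (12, 36, 108, 59)
Output shape: (12, 36, 36, 19)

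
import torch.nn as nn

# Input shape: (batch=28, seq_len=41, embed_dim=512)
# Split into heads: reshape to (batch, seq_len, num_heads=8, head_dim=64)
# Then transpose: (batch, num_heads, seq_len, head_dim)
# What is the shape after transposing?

Input shape: (28, 41, 512)
  -> after reshape: (28, 41, 8, 64)
Output shape: (28, 8, 41, 64)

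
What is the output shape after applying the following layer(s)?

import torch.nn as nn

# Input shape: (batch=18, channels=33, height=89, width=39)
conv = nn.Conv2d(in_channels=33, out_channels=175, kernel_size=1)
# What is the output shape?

Input shape: (18, 33, 89, 39)
Output shape: (18, 175, 89, 39)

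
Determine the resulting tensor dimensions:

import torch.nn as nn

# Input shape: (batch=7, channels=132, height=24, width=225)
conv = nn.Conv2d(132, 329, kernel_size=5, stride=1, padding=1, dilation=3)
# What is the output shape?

Input shape: (7, 132, 24, 225)
Output shape: (7, 329, 14, 215)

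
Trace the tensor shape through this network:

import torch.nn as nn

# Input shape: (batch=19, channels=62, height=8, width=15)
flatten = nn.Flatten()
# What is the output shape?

Input shape: (19, 62, 8, 15)
Output shape: (19, 7440)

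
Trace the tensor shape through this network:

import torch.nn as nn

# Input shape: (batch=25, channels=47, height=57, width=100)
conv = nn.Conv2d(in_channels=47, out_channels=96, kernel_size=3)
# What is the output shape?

Input shape: (25, 47, 57, 100)
Output shape: (25, 96, 55, 98)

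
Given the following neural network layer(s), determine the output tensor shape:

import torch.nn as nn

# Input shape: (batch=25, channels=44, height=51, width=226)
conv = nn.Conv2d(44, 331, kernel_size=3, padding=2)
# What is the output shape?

Input shape: (25, 44, 51, 226)
Output shape: (25, 331, 53, 228)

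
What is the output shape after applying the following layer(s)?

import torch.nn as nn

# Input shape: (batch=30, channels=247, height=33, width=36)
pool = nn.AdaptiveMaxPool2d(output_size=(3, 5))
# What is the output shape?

Input shape: (30, 247, 33, 36)
Output shape: (30, 247, 3, 5)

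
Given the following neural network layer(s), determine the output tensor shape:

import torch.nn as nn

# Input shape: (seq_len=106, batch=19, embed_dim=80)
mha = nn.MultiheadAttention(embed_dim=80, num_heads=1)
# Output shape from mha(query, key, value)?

Input shape: (106, 19, 80)
Output shape: (106, 19, 80)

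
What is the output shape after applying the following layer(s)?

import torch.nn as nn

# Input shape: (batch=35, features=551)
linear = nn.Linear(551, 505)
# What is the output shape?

Input shape: (35, 551)
Output shape: (35, 505)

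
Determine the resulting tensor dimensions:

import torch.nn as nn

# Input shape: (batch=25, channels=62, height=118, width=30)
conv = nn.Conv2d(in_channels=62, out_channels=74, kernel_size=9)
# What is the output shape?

Input shape: (25, 62, 118, 30)
Output shape: (25, 74, 110, 22)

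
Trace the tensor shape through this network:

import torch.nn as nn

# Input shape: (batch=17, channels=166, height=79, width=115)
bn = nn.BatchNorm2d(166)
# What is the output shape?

Input shape: (17, 166, 79, 115)
Output shape: (17, 166, 79, 115)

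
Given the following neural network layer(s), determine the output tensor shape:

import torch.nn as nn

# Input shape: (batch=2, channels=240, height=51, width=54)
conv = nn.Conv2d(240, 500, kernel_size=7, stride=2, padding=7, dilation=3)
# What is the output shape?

Input shape: (2, 240, 51, 54)
Output shape: (2, 500, 24, 25)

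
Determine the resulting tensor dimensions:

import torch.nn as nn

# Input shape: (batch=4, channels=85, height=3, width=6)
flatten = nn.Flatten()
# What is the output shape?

Input shape: (4, 85, 3, 6)
Output shape: (4, 1530)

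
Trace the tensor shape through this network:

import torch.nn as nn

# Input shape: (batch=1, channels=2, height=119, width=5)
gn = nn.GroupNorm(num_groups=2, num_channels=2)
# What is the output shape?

Input shape: (1, 2, 119, 5)
Output shape: (1, 2, 119, 5)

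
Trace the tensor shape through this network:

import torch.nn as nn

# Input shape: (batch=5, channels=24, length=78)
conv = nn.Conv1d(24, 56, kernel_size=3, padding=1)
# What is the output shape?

Input shape: (5, 24, 78)
Output shape: (5, 56, 78)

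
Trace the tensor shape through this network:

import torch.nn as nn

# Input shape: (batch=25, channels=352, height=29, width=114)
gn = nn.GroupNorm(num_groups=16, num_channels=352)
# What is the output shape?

Input shape: (25, 352, 29, 114)
Output shape: (25, 352, 29, 114)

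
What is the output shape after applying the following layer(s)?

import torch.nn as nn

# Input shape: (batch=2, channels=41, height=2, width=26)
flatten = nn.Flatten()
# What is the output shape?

Input shape: (2, 41, 2, 26)
Output shape: (2, 2132)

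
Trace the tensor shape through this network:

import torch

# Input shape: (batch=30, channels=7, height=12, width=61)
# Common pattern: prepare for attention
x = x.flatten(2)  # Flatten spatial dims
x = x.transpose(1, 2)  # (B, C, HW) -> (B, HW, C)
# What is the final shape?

Input shape: (30, 7, 12, 61)
  -> after flatten(2): (30, 7, 732)
Output shape: (30, 732, 7)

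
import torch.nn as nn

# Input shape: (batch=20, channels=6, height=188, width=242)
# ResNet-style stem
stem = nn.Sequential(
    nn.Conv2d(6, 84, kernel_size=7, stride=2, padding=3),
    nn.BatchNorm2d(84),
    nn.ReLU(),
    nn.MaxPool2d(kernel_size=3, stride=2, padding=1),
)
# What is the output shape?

Input shape: (20, 6, 188, 242)
  -> after Conv2d 7x7 stride=2: (20, 84, 94, 121)
Output shape: (20, 84, 47, 61)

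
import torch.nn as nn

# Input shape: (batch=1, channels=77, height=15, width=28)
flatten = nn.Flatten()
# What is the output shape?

Input shape: (1, 77, 15, 28)
Output shape: (1, 32340)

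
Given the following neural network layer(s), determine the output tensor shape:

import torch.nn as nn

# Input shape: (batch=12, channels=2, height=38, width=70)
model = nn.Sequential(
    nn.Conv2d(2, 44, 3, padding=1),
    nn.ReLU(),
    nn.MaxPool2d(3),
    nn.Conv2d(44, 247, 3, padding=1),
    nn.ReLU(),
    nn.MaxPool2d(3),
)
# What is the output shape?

Input shape: (12, 2, 38, 70)
  -> after first Conv2d: (12, 44, 38, 70)
  -> after first MaxPool2d: (12, 44, 12, 23)
  -> after second Conv2d: (12, 247, 12, 23)
Output shape: (12, 247, 4, 7)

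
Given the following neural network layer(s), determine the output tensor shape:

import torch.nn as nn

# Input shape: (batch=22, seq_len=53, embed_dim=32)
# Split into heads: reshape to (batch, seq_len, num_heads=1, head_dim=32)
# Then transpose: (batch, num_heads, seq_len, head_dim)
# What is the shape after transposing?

Input shape: (22, 53, 32)
  -> after reshape: (22, 53, 1, 32)
Output shape: (22, 1, 53, 32)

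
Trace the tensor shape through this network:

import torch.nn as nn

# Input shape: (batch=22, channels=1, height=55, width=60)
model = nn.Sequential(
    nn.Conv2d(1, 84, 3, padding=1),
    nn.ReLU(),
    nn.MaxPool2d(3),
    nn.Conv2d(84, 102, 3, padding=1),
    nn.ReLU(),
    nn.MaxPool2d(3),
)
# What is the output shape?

Input shape: (22, 1, 55, 60)
  -> after first Conv2d: (22, 84, 55, 60)
  -> after first MaxPool2d: (22, 84, 18, 20)
  -> after second Conv2d: (22, 102, 18, 20)
Output shape: (22, 102, 6, 6)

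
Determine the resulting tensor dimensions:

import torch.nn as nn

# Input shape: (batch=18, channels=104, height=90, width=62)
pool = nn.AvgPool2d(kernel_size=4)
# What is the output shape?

Input shape: (18, 104, 90, 62)
Output shape: (18, 104, 22, 15)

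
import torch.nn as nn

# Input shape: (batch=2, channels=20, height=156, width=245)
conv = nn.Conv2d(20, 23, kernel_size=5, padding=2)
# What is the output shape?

Input shape: (2, 20, 156, 245)
Output shape: (2, 23, 156, 245)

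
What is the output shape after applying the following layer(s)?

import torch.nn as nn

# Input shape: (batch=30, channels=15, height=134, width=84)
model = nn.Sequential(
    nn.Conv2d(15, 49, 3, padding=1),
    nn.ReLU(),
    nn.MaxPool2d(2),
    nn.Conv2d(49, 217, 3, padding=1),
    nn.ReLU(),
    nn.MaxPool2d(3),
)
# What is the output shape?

Input shape: (30, 15, 134, 84)
  -> after first Conv2d: (30, 49, 134, 84)
  -> after first MaxPool2d: (30, 49, 67, 42)
  -> after second Conv2d: (30, 217, 67, 42)
Output shape: (30, 217, 22, 14)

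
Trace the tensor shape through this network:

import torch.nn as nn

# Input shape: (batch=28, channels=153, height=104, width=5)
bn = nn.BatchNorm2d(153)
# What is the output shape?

Input shape: (28, 153, 104, 5)
Output shape: (28, 153, 104, 5)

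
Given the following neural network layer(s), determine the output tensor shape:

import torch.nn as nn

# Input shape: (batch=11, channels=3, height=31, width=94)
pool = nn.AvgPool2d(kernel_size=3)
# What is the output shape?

Input shape: (11, 3, 31, 94)
Output shape: (11, 3, 10, 31)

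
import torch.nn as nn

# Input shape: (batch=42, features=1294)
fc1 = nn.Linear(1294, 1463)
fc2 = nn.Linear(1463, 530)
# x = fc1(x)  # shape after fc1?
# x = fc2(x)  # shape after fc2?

Input shape: (42, 1294)
  -> after fc1: (42, 1463)
Output shape: (42, 530)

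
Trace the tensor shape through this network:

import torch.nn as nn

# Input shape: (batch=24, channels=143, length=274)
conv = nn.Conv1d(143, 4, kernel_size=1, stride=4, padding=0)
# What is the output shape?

Input shape: (24, 143, 274)
Output shape: (24, 4, 69)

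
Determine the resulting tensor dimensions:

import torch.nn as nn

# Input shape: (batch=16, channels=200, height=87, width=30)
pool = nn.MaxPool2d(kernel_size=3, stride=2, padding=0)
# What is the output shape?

Input shape: (16, 200, 87, 30)
Output shape: (16, 200, 43, 14)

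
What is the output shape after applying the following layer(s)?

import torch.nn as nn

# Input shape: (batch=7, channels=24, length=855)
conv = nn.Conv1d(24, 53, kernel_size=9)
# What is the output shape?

Input shape: (7, 24, 855)
Output shape: (7, 53, 847)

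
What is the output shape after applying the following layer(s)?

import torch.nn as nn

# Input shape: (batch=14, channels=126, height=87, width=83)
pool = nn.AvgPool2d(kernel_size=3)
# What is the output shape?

Input shape: (14, 126, 87, 83)
Output shape: (14, 126, 29, 27)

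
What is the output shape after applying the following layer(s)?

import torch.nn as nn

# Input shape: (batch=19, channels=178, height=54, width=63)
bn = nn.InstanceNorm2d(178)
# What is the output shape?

Input shape: (19, 178, 54, 63)
Output shape: (19, 178, 54, 63)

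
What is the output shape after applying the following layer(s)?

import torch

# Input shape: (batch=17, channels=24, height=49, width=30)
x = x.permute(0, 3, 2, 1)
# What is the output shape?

Input shape: (17, 24, 49, 30)
Output shape: (17, 30, 49, 24)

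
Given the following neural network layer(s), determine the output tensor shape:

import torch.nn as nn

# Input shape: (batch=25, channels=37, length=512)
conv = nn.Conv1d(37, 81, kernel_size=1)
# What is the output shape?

Input shape: (25, 37, 512)
Output shape: (25, 81, 512)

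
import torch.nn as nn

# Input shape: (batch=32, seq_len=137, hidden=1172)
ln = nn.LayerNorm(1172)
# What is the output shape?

Input shape: (32, 137, 1172)
Output shape: (32, 137, 1172)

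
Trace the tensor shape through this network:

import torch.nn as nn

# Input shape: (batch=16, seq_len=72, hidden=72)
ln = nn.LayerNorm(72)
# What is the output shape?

Input shape: (16, 72, 72)
Output shape: (16, 72, 72)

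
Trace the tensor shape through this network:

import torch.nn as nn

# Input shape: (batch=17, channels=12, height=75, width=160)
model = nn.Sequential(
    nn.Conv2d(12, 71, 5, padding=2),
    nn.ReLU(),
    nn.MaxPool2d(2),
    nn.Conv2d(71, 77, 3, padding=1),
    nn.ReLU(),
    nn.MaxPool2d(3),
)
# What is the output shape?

Input shape: (17, 12, 75, 160)
  -> after first Conv2d: (17, 71, 75, 160)
  -> after first MaxPool2d: (17, 71, 37, 80)
  -> after second Conv2d: (17, 77, 37, 80)
Output shape: (17, 77, 12, 26)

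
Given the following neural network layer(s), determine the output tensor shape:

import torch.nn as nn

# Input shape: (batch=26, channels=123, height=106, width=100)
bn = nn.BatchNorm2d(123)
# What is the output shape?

Input shape: (26, 123, 106, 100)
Output shape: (26, 123, 106, 100)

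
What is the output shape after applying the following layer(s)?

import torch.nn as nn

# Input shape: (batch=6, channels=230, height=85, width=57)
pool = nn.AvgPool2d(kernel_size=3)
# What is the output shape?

Input shape: (6, 230, 85, 57)
Output shape: (6, 230, 28, 19)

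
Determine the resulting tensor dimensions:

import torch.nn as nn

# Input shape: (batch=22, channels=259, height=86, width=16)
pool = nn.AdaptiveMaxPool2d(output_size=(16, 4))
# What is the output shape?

Input shape: (22, 259, 86, 16)
Output shape: (22, 259, 16, 4)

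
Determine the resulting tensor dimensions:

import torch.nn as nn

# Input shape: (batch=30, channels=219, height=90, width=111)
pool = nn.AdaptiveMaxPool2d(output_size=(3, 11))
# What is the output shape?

Input shape: (30, 219, 90, 111)
Output shape: (30, 219, 3, 11)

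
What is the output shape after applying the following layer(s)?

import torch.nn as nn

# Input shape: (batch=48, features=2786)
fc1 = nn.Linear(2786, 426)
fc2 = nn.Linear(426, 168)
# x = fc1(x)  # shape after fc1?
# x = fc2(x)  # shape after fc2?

Input shape: (48, 2786)
  -> after fc1: (48, 426)
Output shape: (48, 168)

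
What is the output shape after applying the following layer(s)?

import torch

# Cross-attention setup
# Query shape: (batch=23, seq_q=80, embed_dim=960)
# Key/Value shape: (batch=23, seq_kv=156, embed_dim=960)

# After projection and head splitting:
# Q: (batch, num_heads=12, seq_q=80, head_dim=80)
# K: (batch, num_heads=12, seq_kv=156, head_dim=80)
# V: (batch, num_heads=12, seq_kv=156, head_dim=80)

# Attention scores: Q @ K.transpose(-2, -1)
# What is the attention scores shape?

Input shape: (23, 80, 960)
Output shape: (23, 12, 80, 156)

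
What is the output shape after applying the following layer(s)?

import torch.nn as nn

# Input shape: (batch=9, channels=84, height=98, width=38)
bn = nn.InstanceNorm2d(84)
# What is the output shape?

Input shape: (9, 84, 98, 38)
Output shape: (9, 84, 98, 38)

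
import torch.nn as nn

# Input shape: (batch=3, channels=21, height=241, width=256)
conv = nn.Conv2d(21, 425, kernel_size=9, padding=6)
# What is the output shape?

Input shape: (3, 21, 241, 256)
Output shape: (3, 425, 245, 260)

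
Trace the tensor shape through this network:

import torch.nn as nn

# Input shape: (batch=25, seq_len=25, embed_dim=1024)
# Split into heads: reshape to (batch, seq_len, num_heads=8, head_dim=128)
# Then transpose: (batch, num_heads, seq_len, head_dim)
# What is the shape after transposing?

Input shape: (25, 25, 1024)
  -> after reshape: (25, 25, 8, 128)
Output shape: (25, 8, 25, 128)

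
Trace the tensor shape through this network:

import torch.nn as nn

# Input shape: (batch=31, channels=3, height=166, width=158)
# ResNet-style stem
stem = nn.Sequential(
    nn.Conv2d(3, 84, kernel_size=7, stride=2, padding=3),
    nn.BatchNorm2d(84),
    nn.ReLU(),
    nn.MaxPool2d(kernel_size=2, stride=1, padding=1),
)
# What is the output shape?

Input shape: (31, 3, 166, 158)
  -> after Conv2d 7x7 stride=2: (31, 84, 83, 79)
Output shape: (31, 84, 84, 80)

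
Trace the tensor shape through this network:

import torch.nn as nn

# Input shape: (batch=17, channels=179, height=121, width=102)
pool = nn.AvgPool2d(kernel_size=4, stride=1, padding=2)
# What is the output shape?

Input shape: (17, 179, 121, 102)
Output shape: (17, 179, 122, 103)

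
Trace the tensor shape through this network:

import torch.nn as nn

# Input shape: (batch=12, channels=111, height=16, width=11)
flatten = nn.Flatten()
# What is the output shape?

Input shape: (12, 111, 16, 11)
Output shape: (12, 19536)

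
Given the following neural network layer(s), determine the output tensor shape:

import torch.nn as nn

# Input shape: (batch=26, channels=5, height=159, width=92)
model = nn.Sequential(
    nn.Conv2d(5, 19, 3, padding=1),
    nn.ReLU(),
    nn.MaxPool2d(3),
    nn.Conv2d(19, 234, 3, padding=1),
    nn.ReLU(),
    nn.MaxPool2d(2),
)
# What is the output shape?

Input shape: (26, 5, 159, 92)
  -> after first Conv2d: (26, 19, 159, 92)
  -> after first MaxPool2d: (26, 19, 53, 30)
  -> after second Conv2d: (26, 234, 53, 30)
Output shape: (26, 234, 26, 15)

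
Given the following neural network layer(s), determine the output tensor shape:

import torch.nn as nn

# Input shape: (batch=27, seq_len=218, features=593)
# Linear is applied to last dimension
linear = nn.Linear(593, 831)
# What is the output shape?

Input shape: (27, 218, 593)
Output shape: (27, 218, 831)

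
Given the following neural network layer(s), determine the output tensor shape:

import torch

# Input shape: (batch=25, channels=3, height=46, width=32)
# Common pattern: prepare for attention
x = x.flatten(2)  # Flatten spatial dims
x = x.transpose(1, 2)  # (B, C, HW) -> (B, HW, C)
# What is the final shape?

Input shape: (25, 3, 46, 32)
  -> after flatten(2): (25, 3, 1472)
Output shape: (25, 1472, 3)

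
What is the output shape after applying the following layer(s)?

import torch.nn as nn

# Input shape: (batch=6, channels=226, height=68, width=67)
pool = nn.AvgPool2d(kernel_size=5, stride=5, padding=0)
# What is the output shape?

Input shape: (6, 226, 68, 67)
Output shape: (6, 226, 13, 13)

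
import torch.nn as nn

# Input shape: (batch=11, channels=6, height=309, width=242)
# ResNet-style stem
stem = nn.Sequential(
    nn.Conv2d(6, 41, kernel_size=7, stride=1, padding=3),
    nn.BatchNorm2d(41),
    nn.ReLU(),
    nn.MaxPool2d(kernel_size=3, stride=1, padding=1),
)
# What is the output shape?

Input shape: (11, 6, 309, 242)
  -> after Conv2d 7x7 stride=1: (11, 41, 309, 242)
Output shape: (11, 41, 309, 242)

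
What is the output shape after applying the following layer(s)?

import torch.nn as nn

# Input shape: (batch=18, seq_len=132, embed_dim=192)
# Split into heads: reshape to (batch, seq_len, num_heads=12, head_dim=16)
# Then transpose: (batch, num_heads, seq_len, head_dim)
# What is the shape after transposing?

Input shape: (18, 132, 192)
  -> after reshape: (18, 132, 12, 16)
Output shape: (18, 12, 132, 16)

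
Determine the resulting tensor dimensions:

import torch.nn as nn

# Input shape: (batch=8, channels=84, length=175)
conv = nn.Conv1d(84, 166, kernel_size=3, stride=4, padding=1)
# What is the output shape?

Input shape: (8, 84, 175)
Output shape: (8, 166, 44)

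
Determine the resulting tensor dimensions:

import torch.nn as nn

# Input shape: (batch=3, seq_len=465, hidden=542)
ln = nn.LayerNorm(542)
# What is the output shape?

Input shape: (3, 465, 542)
Output shape: (3, 465, 542)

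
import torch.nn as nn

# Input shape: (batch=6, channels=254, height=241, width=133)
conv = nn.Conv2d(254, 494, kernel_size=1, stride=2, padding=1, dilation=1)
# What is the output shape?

Input shape: (6, 254, 241, 133)
Output shape: (6, 494, 122, 68)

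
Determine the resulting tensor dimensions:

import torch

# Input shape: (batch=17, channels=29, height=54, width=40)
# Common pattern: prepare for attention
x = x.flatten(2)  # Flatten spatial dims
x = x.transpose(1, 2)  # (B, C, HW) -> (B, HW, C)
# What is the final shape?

Input shape: (17, 29, 54, 40)
  -> after flatten(2): (17, 29, 2160)
Output shape: (17, 2160, 29)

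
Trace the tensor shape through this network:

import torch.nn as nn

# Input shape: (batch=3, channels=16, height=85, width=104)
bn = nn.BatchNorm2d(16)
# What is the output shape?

Input shape: (3, 16, 85, 104)
Output shape: (3, 16, 85, 104)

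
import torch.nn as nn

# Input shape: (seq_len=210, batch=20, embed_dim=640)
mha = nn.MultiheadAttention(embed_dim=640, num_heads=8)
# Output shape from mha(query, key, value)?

Input shape: (210, 20, 640)
Output shape: (210, 20, 640)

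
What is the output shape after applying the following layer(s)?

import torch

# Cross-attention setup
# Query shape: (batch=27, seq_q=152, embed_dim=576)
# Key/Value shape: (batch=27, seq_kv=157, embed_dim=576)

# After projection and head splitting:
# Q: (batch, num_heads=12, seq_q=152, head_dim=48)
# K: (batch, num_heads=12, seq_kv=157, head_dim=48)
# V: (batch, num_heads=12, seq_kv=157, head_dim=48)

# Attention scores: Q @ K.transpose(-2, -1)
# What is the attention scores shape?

Input shape: (27, 152, 576)
Output shape: (27, 12, 152, 157)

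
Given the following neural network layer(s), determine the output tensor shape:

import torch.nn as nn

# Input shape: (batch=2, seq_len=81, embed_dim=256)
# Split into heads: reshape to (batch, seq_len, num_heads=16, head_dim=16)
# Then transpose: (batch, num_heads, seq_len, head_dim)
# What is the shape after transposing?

Input shape: (2, 81, 256)
  -> after reshape: (2, 81, 16, 16)
Output shape: (2, 16, 81, 16)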